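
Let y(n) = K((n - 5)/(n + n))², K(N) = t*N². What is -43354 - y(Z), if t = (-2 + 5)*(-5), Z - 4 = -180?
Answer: -665820820220689/15352201216 ≈ -43370.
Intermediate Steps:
Z = -176 (Z = 4 - 180 = -176)
t = -15 (t = 3*(-5) = -15)
K(N) = -15*N²
y(n) = 225*(-5 + n)⁴/(16*n⁴) (y(n) = (-15*(n - 5)²/(n + n)²)² = (-15*(-5 + n)²/(4*n²))² = 225*(-5 + n)⁴/(16*n⁴))
-43354 - y(Z) = -43354 - 225*(-5 - 176)⁴/(16*(-176)⁴) = -43354 - 225*(-181)⁴/(16*959512576) = -43354 - 225*1073283121/(16*959512576) = -43354 - 1*241488702225/15352201216 = -43354 - 241488702225/15352201216 = -665820820220689/15352201216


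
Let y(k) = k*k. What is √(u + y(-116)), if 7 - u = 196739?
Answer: 6*I*√5091 ≈ 428.11*I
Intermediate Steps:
u = -196732 (u = 7 - 1*196739 = 7 - 196739 = -196732)
y(k) = k²
√(u + y(-116)) = √(-196732 + (-116)²) = √(-196732 + 13456) = √(-183276) = 6*I*√5091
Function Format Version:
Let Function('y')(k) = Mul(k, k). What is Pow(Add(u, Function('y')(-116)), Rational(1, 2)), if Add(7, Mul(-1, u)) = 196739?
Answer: Mul(6, I, Pow(5091, Rational(1, 2))) ≈ Mul(428.11, I)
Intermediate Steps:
u = -196732 (u = Add(7, Mul(-1, 196739)) = Add(7, -196739) = -196732)
Function('y')(k) = Pow(k, 2)
Pow(Add(u, Function('y')(-116)), Rational(1, 2)) = Pow(Add(-196732, Pow(-116, 2)), Rational(1, 2)) = Pow(Add(-196732, 13456), Rational(1, 2)) = Pow(-183276, Rational(1, 2)) = Mul(6, I, Pow(5091, Rational(1, 2)))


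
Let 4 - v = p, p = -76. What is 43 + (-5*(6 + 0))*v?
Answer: -2357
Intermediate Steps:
v = 80 (v = 4 - 1*(-76) = 4 + 76 = 80)
43 + (-5*(6 + 0))*v = 43 - 5*(6 + 0)*80 = 43 - 5*6*80 = 43 - 30*80 = 43 - 2400 = -2357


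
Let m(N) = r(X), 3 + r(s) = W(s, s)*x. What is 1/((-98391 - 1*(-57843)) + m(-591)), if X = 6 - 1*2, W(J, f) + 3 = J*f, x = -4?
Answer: -1/40603 ≈ -2.4629e-5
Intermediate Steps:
W(J, f) = -3 + J*f
X = 4 (X = 6 - 2 = 4)
r(s) = 9 - 4*s**2 (r(s) = -3 + (-3 + s*s)*(-4) = -3 + (-3 + s**2)*(-4) = -3 + (12 - 4*s**2) = 9 - 4*s**2)
m(N) = -55 (m(N) = 9 - 4*4**2 = 9 - 4*16 = 9 - 64 = -55)
1/((-98391 - 1*(-57843)) + m(-591)) = 1/((-98391 - 1*(-57843)) - 55) = 1/((-98391 + 57843) - 55) = 1/(-40548 - 55) = 1/(-40603) = -1/40603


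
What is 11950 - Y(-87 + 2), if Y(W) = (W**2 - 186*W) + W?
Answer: -11000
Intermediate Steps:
Y(W) = W**2 - 185*W
11950 - Y(-87 + 2) = 11950 - (-87 + 2)*(-185 + (-87 + 2)) = 11950 - (-85)*(-185 - 85) = 11950 - (-85)*(-270) = 11950 - 1*22950 = 11950 - 22950 = -11000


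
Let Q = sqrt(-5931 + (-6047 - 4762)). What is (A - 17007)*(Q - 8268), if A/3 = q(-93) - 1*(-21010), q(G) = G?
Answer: -378211392 + 274464*I*sqrt(465) ≈ -3.7821e+8 + 5.9185e+6*I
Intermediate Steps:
Q = 6*I*sqrt(465) (Q = sqrt(-5931 - 10809) = sqrt(-16740) = 6*I*sqrt(465) ≈ 129.38*I)
A = 62751 (A = 3*(-93 - 1*(-21010)) = 3*(-93 + 21010) = 3*20917 = 62751)
(A - 17007)*(Q - 8268) = (62751 - 17007)*(6*I*sqrt(465) - 8268) = 45744*(-8268 + 6*I*sqrt(465)) = -378211392 + 274464*I*sqrt(465)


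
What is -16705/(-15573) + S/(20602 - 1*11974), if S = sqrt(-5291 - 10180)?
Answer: 16705/15573 + 3*I*sqrt(191)/2876 ≈ 1.0727 + 0.014416*I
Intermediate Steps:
S = 9*I*sqrt(191) (S = sqrt(-15471) = 9*I*sqrt(191) ≈ 124.38*I)
-16705/(-15573) + S/(20602 - 1*11974) = -16705/(-15573) + (9*I*sqrt(191))/(20602 - 1*11974) = -16705*(-1/15573) + (9*I*sqrt(191))/(20602 - 11974) = 16705/15573 + (9*I*sqrt(191))/8628 = 16705/15573 + (9*I*sqrt(191))*(1/8628) = 16705/15573 + 3*I*sqrt(191)/2876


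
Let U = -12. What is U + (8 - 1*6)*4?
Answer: -4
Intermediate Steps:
U + (8 - 1*6)*4 = -12 + (8 - 1*6)*4 = -12 + (8 - 6)*4 = -12 + 2*4 = -12 + 8 = -4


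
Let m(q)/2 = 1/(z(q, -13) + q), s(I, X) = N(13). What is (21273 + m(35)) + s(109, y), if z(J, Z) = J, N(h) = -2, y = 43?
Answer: 744486/35 ≈ 21271.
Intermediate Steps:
s(I, X) = -2
m(q) = 1/q (m(q) = 2/(q + q) = 2/((2*q)) = 2*(1/(2*q)) = 1/q)
(21273 + m(35)) + s(109, y) = (21273 + 1/35) - 2 = 744556/35 - 2 = 744486/35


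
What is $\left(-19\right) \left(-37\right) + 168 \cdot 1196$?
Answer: $201631$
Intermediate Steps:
$\left(-19\right) \left(-37\right) + 168 \cdot 1196 = 703 + 200928 = 201631$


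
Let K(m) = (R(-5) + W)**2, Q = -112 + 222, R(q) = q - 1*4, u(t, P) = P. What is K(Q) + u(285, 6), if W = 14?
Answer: 31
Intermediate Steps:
R(q) = -4 + q (R(q) = q - 4 = -4 + q)
Q = 110
K(m) = 25 (K(m) = ((-4 - 5) + 14)**2 = (-9 + 14)**2 = 5**2 = 25)
K(Q) + u(285, 6) = 25 + 6 = 31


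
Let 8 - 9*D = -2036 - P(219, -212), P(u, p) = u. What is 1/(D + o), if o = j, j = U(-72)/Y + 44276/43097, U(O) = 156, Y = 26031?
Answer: 3365574021/849732705011 ≈ 0.0039607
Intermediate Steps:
D = 2263/9 (D = 8/9 - (-2036 - 1*219)/9 = 8/9 - (-2036 - 219)/9 = 8/9 - ⅑*(-2255) = 8/9 + 2255/9 = 2263/9 ≈ 251.44)
j = 386423896/373952669 (j = 156/26031 + 44276/43097 = 156*(1/26031) + 44276*(1/43097) = 52/8677 + 44276/43097 = 386423896/373952669 ≈ 1.0333)
o = 386423896/373952669 ≈ 1.0333
1/(D + o) = 1/(2263/9 + 386423896/373952669) = 1/(849732705011/3365574021) = 3365574021/849732705011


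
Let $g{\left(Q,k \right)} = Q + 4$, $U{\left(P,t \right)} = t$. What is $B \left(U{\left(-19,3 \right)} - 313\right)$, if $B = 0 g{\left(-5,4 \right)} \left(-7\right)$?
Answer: $0$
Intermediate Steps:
$g{\left(Q,k \right)} = 4 + Q$
$B = 0$ ($B = 0 \left(4 - 5\right) \left(-7\right) = 0 \left(-1\right) \left(-7\right) = 0 \left(-7\right) = 0$)
$B \left(U{\left(-19,3 \right)} - 313\right) = 0 \left(3 - 313\right) = 0 \left(-310\right) = 0$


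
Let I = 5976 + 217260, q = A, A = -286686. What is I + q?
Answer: -63450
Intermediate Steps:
q = -286686
I = 223236
I + q = 223236 - 286686 = -63450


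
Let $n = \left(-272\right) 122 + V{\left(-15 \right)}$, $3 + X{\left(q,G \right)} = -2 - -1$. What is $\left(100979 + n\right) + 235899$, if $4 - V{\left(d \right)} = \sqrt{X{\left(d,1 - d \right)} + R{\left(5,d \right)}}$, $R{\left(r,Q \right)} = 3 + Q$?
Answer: $303698 - 4 i \approx 3.037 \cdot 10^{5} - 4.0 i$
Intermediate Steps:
$X{\left(q,G \right)} = -4$ ($X{\left(q,G \right)} = -3 - 1 = -4$)
$V{\left(d \right)} = 4 - \sqrt{-1 + d}$ ($V{\left(d \right)} = 4 - \sqrt{-4 + \left(3 + d\right)} = 4 - \sqrt{-1 + d}$)
$n = -33180 - 4 i$ ($n = \left(-272\right) 122 + \left(4 - \sqrt{-1 - 15}\right) = -33184 + \left(4 - \sqrt{-16}\right) = -33184 + \left(4 - 4 i\right) = -33180 - 4 i \approx -33180.0 - 4.0 i$)
$\left(100979 + n\right) + 235899 = \left(100979 - \left(33180 + 4 i\right)\right) + 235899 = \left(67799 - 4 i\right) + 235899 = 303698 - 4 i$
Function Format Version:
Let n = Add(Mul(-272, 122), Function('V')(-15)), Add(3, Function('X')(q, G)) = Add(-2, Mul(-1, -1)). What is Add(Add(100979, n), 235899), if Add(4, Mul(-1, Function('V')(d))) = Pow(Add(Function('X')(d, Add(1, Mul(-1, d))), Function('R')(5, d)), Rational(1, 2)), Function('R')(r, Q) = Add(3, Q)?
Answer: Add(303698, Mul(-4, I)) ≈ Add(3.0370e+5, Mul(-4.0000, I))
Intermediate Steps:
Function('X')(q, G) = -4 (Function('X')(q, G) = Add(-3, Add(-2, Mul(-1, -1))) = Add(-3, Add(-2, 1)) = Add(-3, -1) = -4)
Function('V')(d) = Add(4, Mul(-1, Pow(Add(-1, d), Rational(1, 2)))) (Function('V')(d) = Add(4, Mul(-1, Pow(Add(-4, Add(3, d)), Rational(1, 2)))) = Add(4, Mul(-1, Pow(Add(-1, d), Rational(1, 2)))))
n = Add(-33180, Mul(-4, I)) (n = Add(Mul(-272, 122), Add(4, Mul(-1, Pow(Add(-1, -15), Rational(1, 2))))) = Add(-33184, Add(4, Mul(-1, Pow(-16, Rational(1, 2))))) = Add(-33184, Add(4, Mul(-1, Mul(4, I)))) = Add(-33184, Add(4, Mul(-4, I))) = Add(-33180, Mul(-4, I)) ≈ Add(-33180., Mul(-4.0000, I)))
Add(Add(100979, n), 235899) = Add(Add(100979, Add(-33180, Mul(-4, I))), 235899) = Add(Add(67799, Mul(-4, I)), 235899) = Add(303698, Mul(-4, I))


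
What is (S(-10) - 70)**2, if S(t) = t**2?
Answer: 900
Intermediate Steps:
(S(-10) - 70)**2 = ((-10)**2 - 70)**2 = (100 - 70)**2 = 30**2 = 900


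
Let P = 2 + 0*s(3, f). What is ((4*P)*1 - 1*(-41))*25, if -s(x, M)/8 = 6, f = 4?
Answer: 1225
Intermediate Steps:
s(x, M) = -48 (s(x, M) = -8*6 = -48)
P = 2 (P = 2 + 0*(-48) = 2 + 0 = 2)
((4*P)*1 - 1*(-41))*25 = ((4*2)*1 - 1*(-41))*25 = (8*1 + 41)*25 = (8 + 41)*25 = 49*25 = 1225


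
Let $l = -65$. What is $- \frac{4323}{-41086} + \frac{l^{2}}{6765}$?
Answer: $\frac{40566689}{55589358} \approx 0.72976$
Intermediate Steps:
$- \frac{4323}{-41086} + \frac{l^{2}}{6765} = - \frac{4323}{-41086} + \frac{\left(-65\right)^{2}}{6765} = \left(-4323\right) \left(- \frac{1}{41086}\right) + 4225 \cdot \frac{1}{6765} = \frac{4323}{41086} + \frac{845}{1353} = \frac{40566689}{55589358}$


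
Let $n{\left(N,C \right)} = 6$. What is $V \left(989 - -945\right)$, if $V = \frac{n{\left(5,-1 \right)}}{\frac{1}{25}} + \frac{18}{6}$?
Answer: $295902$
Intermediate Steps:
$V = 153$ ($V = \frac{6}{\frac{1}{25}} + \frac{18}{6} = 6 \frac{1}{\frac{1}{25}} + 18 \cdot \frac{1}{6} = 6 \cdot 25 + 3 = 150 + 3 = 153$)
$V \left(989 - -945\right) = 153 \left(989 - -945\right) = 153 \left(989 + 945\right) = 153 \cdot 1934 = 295902$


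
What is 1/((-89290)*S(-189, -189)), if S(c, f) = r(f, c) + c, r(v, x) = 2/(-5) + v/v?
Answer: 1/16822236 ≈ 5.9445e-8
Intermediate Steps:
r(v, x) = 3/5 (r(v, x) = 2*(-1/5) + 1 = -2/5 + 1 = 3/5)
S(c, f) = 3/5 + c
1/((-89290)*S(-189, -189)) = 1/((-89290)*(3/5 - 189)) = -1/(89290*(-942/5)) = -1/89290*(-5/942) = 1/16822236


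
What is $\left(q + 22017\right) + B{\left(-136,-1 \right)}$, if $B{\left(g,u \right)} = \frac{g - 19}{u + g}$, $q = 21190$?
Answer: $\frac{5919514}{137} \approx 43208.0$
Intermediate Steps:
$B{\left(g,u \right)} = \frac{-19 + g}{g + u}$
$\left(q + 22017\right) + B{\left(-136,-1 \right)} = \left(21190 + 22017\right) + \frac{-19 - 136}{-136 - 1} = 43207 + \frac{1}{-137} \left(-155\right) = 43207 - - \frac{155}{137} = 43207 + \frac{155}{137} = \frac{5919514}{137}$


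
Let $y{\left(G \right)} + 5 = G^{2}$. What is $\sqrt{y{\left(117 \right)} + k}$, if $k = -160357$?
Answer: $3 i \sqrt{16297} \approx 382.98 i$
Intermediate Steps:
$y{\left(G \right)} = -5 + G^{2}$
$\sqrt{y{\left(117 \right)} + k} = \sqrt{\left(-5 + 117^{2}\right) - 160357} = \sqrt{\left(-5 + 13689\right) - 160357} = \sqrt{13684 - 160357} = \sqrt{-146673} = 3 i \sqrt{16297}$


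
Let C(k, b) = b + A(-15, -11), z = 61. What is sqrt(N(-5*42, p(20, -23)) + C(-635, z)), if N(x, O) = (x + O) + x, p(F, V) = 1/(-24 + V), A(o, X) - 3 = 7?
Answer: 2*I*sqrt(192747)/47 ≈ 18.682*I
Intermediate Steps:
A(o, X) = 10 (A(o, X) = 3 + 7 = 10)
C(k, b) = 10 + b (C(k, b) = b + 10 = 10 + b)
N(x, O) = O + 2*x (N(x, O) = (O + x) + x = O + 2*x)
sqrt(N(-5*42, p(20, -23)) + C(-635, z)) = sqrt((1/(-24 - 23) + 2*(-5*42)) + (10 + 61)) = sqrt((1/(-47) + 2*(-210)) + 71) = sqrt((-1/47 - 420) + 71) = sqrt(-19741/47 + 71) = sqrt(-16404/47) = 2*I*sqrt(192747)/47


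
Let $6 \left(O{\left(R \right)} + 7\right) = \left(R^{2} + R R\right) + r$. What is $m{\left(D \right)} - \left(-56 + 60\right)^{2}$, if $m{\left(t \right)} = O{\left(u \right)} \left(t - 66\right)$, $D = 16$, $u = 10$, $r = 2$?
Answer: $- \frac{4048}{3} \approx -1349.3$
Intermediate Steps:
$O{\left(R \right)} = - \frac{20}{3} + \frac{R^{2}}{3}$ ($O{\left(R \right)} = -7 + \frac{\left(R^{2} + R R\right) + 2}{6} = -7 + \frac{\left(R^{2} + R^{2}\right) + 2}{6} = -7 + \frac{2 R^{2} + 2}{6} = -7 + \frac{2 + 2 R^{2}}{6} = -7 + \left(\frac{1}{3} + \frac{R^{2}}{3}\right) = - \frac{20}{3} + \frac{R^{2}}{3}$)
$m{\left(t \right)} = -1760 + \frac{80 t}{3}$ ($m{\left(t \right)} = \left(- \frac{20}{3} + \frac{10^{2}}{3}\right) \left(t - 66\right) = \left(- \frac{20}{3} + \frac{1}{3} \cdot 100\right) \left(-66 + t\right) = \left(- \frac{20}{3} + \frac{100}{3}\right) \left(-66 + t\right) = \frac{80 \left(-66 + t\right)}{3} = -1760 + \frac{80 t}{3}$)
$m{\left(D \right)} - \left(-56 + 60\right)^{2} = \left(-1760 + \frac{80}{3} \cdot 16\right) - \left(-56 + 60\right)^{2} = \left(-1760 + \frac{1280}{3}\right) - 4^{2} = - \frac{4000}{3} - 16 = - \frac{4048}{3}$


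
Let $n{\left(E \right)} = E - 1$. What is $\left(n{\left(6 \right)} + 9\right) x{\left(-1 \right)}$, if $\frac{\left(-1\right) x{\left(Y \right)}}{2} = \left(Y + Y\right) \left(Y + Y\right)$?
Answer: $-112$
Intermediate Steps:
$n{\left(E \right)} = -1 + E$ ($n{\left(E \right)} = E - 1 = -1 + E$)
$x{\left(Y \right)} = - 8 Y^{2}$ ($x{\left(Y \right)} = - 2 \left(Y + Y\right) \left(Y + Y\right) = - 2 \cdot 2 Y 2 Y = - 2 \cdot 4 Y^{2} = - 8 Y^{2}$)
$\left(n{\left(6 \right)} + 9\right) x{\left(-1 \right)} = \left(\left(-1 + 6\right) + 9\right) \left(- 8 \left(-1\right)^{2}\right) = \left(5 + 9\right) \left(\left(-8\right) 1\right) = 14 \left(-8\right) = -112$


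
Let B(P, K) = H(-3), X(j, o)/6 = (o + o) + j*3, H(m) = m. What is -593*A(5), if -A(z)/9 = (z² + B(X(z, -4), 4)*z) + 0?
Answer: 53370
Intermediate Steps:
X(j, o) = 12*o + 18*j (X(j, o) = 6*((o + o) + j*3) = 6*(2*o + 3*j) = 12*o + 18*j)
B(P, K) = -3
A(z) = -9*z² + 27*z (A(z) = -9*((z² - 3*z) + 0) = -9*(z² - 3*z) = -9*z² + 27*z)
-593*A(5) = -5337*5*(3 - 1*5) = -5337*5*(3 - 5) = -5337*5*(-2) = -593*(-90) = 53370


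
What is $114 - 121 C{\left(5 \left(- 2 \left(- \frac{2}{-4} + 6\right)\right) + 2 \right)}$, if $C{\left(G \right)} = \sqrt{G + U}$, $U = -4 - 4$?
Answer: $114 - 121 i \sqrt{71} \approx 114.0 - 1019.6 i$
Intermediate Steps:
$U = -8$
$C{\left(G \right)} = \sqrt{-8 + G}$ ($C{\left(G \right)} = \sqrt{G - 8} = \sqrt{-8 + G}$)
$114 - 121 C{\left(5 \left(- 2 \left(- \frac{2}{-4} + 6\right)\right) + 2 \right)} = 114 - 121 \sqrt{-8 + \left(5 \left(- 2 \left(- \frac{2}{-4} + 6\right)\right) + 2\right)} = 114 - 121 \sqrt{-8 + \left(5 \left(- 2 \left(\left(-2\right) \left(- \frac{1}{4}\right) + 6\right)\right) + 2\right)} = 114 - 121 \sqrt{-8 + \left(5 \left(- 2 \left(\frac{1}{2} + 6\right)\right) + 2\right)} = 114 - 121 \sqrt{-8 + \left(5 \left(\left(-2\right) \frac{13}{2}\right) + 2\right)} = 114 - 121 \sqrt{-8 + \left(5 \left(-13\right) + 2\right)} = 114 - 121 \sqrt{-8 + \left(-65 + 2\right)} = 114 - 121 \sqrt{-8 - 63} = 114 - 121 \sqrt{-71} = 114 - 121 i \sqrt{71}$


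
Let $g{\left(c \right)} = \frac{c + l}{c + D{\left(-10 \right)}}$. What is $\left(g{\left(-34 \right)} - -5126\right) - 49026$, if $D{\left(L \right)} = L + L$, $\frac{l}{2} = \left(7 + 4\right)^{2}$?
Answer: $- \frac{1185404}{27} \approx -43904.0$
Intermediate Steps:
$l = 242$ ($l = 2 \left(7 + 4\right)^{2} = 2 \cdot 11^{2} = 2 \cdot 121 = 242$)
$D{\left(L \right)} = 2 L$
$g{\left(c \right)} = \frac{242 + c}{-20 + c}$ ($g{\left(c \right)} = \frac{c + 242}{c + 2 \left(-10\right)} = \frac{242 + c}{c - 20} = \frac{242 + c}{-20 + c}$)
$\left(g{\left(-34 \right)} - -5126\right) - 49026 = \left(\frac{242 - 34}{-20 - 34} - -5126\right) - 49026 = \left(\frac{1}{-54} \cdot 208 + 5126\right) - 49026 = \left(\left(- \frac{1}{54}\right) 208 + 5126\right) - 49026 = \left(- \frac{104}{27} + 5126\right) - 49026 = \frac{138298}{27} - 49026 = - \frac{1185404}{27}$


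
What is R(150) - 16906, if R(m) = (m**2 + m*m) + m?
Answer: 28244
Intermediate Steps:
R(m) = m + 2*m**2 (R(m) = (m**2 + m**2) + m = 2*m**2 + m = m + 2*m**2)
R(150) - 16906 = 150*(1 + 2*150) - 16906 = 150*(1 + 300) - 16906 = 150*301 - 16906 = 45150 - 16906 = 28244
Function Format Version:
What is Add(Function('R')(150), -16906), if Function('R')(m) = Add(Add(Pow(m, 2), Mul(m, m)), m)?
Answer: 28244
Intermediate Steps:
Function('R')(m) = Add(m, Mul(2, Pow(m, 2))) (Function('R')(m) = Add(Add(Pow(m, 2), Pow(m, 2)), m) = Add(Mul(2, Pow(m, 2)), m) = Add(m, Mul(2, Pow(m, 2))))
Add(Function('R')(150), -16906) = Add(Mul(150, Add(1, Mul(2, 150))), -16906) = Add(Mul(150, Add(1, 300)), -16906) = Add(Mul(150, 301), -16906) = Add(45150, -16906) = 28244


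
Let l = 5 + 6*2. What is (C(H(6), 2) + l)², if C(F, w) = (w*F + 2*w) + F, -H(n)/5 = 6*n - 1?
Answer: 254016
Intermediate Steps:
H(n) = 5 - 30*n (H(n) = -5*(6*n - 1) = -5*(-1 + 6*n) = 5 - 30*n)
C(F, w) = F + 2*w + F*w (C(F, w) = (F*w + 2*w) + F = (2*w + F*w) + F = F + 2*w + F*w)
l = 17 (l = 5 + 12 = 17)
(C(H(6), 2) + l)² = (((5 - 30*6) + 2*2 + (5 - 30*6)*2) + 17)² = (((5 - 180) + 4 + (5 - 180)*2) + 17)² = ((-175 + 4 - 175*2) + 17)² = ((-175 + 4 - 350) + 17)² = (-521 + 17)² = (-504)² = 254016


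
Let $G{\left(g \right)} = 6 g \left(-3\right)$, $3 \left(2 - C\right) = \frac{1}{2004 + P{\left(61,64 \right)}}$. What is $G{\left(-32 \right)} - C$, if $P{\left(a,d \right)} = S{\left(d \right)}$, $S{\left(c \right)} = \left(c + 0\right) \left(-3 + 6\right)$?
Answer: $\frac{3781513}{6588} \approx 574.0$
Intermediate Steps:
$S{\left(c \right)} = 3 c$ ($S{\left(c \right)} = c 3 = 3 c$)
$P{\left(a,d \right)} = 3 d$
$C = \frac{13175}{6588}$ ($C = 2 - \frac{1}{3 \left(2004 + 3 \cdot 64\right)} = 2 - \frac{1}{3 \left(2004 + 192\right)} = 2 - \frac{1}{3 \cdot 2196} = 2 - \frac{1}{6588} = \frac{13175}{6588} \approx 1.9998$)
$G{\left(g \right)} = - 18 g$
$G{\left(-32 \right)} - C = \left(-18\right) \left(-32\right) - \frac{13175}{6588} = 576 - \frac{13175}{6588} = \frac{3781513}{6588}$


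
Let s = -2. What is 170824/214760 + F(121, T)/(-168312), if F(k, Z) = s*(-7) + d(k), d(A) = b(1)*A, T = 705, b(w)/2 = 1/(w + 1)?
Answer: 1196780687/1506111880 ≈ 0.79462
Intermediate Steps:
b(w) = 2/(1 + w) (b(w) = 2/(w + 1) = 2/(1 + w))
d(A) = A (d(A) = (2/(1 + 1))*A = (2/2)*A = (2*(½))*A = 1*A = A)
F(k, Z) = 14 + k (F(k, Z) = -2*(-7) + k = 14 + k)
170824/214760 + F(121, T)/(-168312) = 170824/214760 + (14 + 121)/(-168312) = 170824*(1/214760) + 135*(-1/168312) = 21353/26845 - 45/56104 = 1196780687/1506111880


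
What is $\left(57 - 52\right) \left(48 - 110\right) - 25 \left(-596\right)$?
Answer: $14590$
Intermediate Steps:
$\left(57 - 52\right) \left(48 - 110\right) - 25 \left(-596\right) = \left(57 - 52\right) \left(-62\right) - -14900 = 5 \left(-62\right) + 14900 = -310 + 14900 = 14590$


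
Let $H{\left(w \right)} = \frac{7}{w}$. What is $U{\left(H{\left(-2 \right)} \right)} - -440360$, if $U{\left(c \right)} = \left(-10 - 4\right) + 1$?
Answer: $440347$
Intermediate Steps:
$U{\left(c \right)} = -13$ ($U{\left(c \right)} = -14 + 1 = -13$)
$U{\left(H{\left(-2 \right)} \right)} - -440360 = -13 - -440360 = -13 + 440360 = 440347$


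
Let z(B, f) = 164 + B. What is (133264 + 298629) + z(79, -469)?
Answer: 432136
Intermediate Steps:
(133264 + 298629) + z(79, -469) = (133264 + 298629) + (164 + 79) = 431893 + 243 = 432136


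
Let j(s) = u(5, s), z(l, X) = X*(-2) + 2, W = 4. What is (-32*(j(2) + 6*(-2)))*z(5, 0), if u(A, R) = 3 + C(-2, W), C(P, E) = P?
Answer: 704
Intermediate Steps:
z(l, X) = 2 - 2*X (z(l, X) = -2*X + 2 = 2 - 2*X)
u(A, R) = 1 (u(A, R) = 3 - 2 = 1)
j(s) = 1
(-32*(j(2) + 6*(-2)))*z(5, 0) = (-32*(1 + 6*(-2)))*(2 - 2*0) = (-32*(1 - 12))*(2 + 0) = -32*(-11)*2 = 352*2 = 704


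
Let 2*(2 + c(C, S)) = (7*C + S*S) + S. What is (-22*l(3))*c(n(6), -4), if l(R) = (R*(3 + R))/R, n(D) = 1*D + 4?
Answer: -5148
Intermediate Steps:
n(D) = 4 + D (n(D) = D + 4 = 4 + D)
c(C, S) = -2 + S/2 + S²/2 + 7*C/2 (c(C, S) = -2 + ((7*C + S*S) + S)/2 = -2 + ((7*C + S²) + S)/2 = -2 + ((S² + 7*C) + S)/2 = -2 + (S + S² + 7*C)/2 = -2 + (S/2 + S²/2 + 7*C/2) = -2 + S/2 + S²/2 + 7*C/2)
l(R) = 3 + R
(-22*l(3))*c(n(6), -4) = (-22*(3 + 3))*(-2 + (½)*(-4) + (½)*(-4)² + 7*(4 + 6)/2) = (-22*6)*(-2 - 2 + (½)*16 + (7/2)*10) = -132*(-2 - 2 + 8 + 35) = -132*39 = -5148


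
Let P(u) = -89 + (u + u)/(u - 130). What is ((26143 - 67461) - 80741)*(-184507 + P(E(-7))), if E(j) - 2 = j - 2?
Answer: 3086827924642/137 ≈ 2.2532e+10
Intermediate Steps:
E(j) = j (E(j) = 2 + (j - 2) = 2 + (-2 + j) = j)
P(u) = -89 + 2*u/(-130 + u) (P(u) = -89 + (2*u)/(-130 + u) = -89 + 2*u/(-130 + u))
((26143 - 67461) - 80741)*(-184507 + P(E(-7))) = ((26143 - 67461) - 80741)*(-184507 + (11570 - 87*(-7))/(-130 - 7)) = (-41318 - 80741)*(-184507 + (11570 + 609)/(-137)) = -122059*(-184507 - 1/137*12179) = -122059*(-184507 - 12179/137) = -122059*(-25289638/137) = 3086827924642/137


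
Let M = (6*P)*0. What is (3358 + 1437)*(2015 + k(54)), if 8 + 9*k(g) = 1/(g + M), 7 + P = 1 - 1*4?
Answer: 4693628905/486 ≈ 9.6577e+6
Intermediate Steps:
P = -10 (P = -7 + (1 - 1*4) = -7 + (1 - 4) = -7 - 3 = -10)
M = 0 (M = (6*(-10))*0 = -60*0 = 0)
k(g) = -8/9 + 1/(9*g) (k(g) = -8/9 + 1/(9*(g + 0)) = -8/9 + 1/(9*g))
(3358 + 1437)*(2015 + k(54)) = (3358 + 1437)*(2015 + (1/9)*(1 - 8*54)/54) = 4795*(2015 + (1/9)*(1/54)*(1 - 432)) = 4795*(2015 + (1/9)*(1/54)*(-431)) = 4795*(2015 - 431/486) = 4795*(978859/486) = 4693628905/486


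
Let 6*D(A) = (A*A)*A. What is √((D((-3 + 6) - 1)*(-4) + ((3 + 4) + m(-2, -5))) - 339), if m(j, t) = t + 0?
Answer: I*√3081/3 ≈ 18.502*I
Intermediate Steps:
D(A) = A³/6 (D(A) = ((A*A)*A)/6 = (A²*A)/6 = A³/6)
m(j, t) = t
√((D((-3 + 6) - 1)*(-4) + ((3 + 4) + m(-2, -5))) - 339) = √(((((-3 + 6) - 1)³/6)*(-4) + ((3 + 4) - 5)) - 339) = √((((3 - 1)³/6)*(-4) + (7 - 5)) - 339) = √((((⅙)*2³)*(-4) + 2) - 339) = √((((⅙)*8)*(-4) + 2) - 339) = √(((4/3)*(-4) + 2) - 339) = √((-16/3 + 2) - 339) = √(-10/3 - 339) = √(-1027/3) = I*√3081/3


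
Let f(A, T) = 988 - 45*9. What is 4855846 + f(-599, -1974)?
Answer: 4856429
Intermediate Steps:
f(A, T) = 583 (f(A, T) = 988 - 405 = 583)
4855846 + f(-599, -1974) = 4855846 + 583 = 4856429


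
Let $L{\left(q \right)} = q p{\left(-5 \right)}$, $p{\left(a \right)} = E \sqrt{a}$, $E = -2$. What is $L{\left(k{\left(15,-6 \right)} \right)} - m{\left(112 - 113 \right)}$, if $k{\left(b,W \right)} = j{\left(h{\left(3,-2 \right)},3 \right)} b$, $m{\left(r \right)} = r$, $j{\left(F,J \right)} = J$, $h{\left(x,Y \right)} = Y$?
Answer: $1 - 90 i \sqrt{5} \approx 1.0 - 201.25 i$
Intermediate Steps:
$p{\left(a \right)} = - 2 \sqrt{a}$
$k{\left(b,W \right)} = 3 b$
$L{\left(q \right)} = - 2 i q \sqrt{5}$ ($L{\left(q \right)} = q \left(- 2 \sqrt{-5}\right) = q \left(- 2 i \sqrt{5}\right) = - 2 i q \sqrt{5}$)
$L{\left(k{\left(15,-6 \right)} \right)} - m{\left(112 - 113 \right)} = - 2 i 3 \cdot 15 \sqrt{5} - \left(112 - 113\right) = \left(-2\right) i 45 \sqrt{5} - \left(112 - 113\right) = - 90 i \sqrt{5} - -1 = - 90 i \sqrt{5} + 1 = 1 - 90 i \sqrt{5}$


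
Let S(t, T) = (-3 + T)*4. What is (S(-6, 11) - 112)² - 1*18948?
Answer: -12548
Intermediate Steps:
S(t, T) = -12 + 4*T
(S(-6, 11) - 112)² - 1*18948 = ((-12 + 4*11) - 112)² - 1*18948 = ((-12 + 44) - 112)² - 18948 = (32 - 112)² - 18948 = (-80)² - 18948 = 6400 - 18948 = -12548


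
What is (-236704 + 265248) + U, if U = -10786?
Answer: 17758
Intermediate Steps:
(-236704 + 265248) + U = (-236704 + 265248) - 10786 = 28544 - 10786 = 17758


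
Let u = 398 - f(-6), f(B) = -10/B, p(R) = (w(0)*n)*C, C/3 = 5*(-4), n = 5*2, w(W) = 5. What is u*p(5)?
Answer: -1189000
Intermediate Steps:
n = 10
C = -60 (C = 3*(5*(-4)) = 3*(-20) = -60)
p(R) = -3000 (p(R) = (5*10)*(-60) = 50*(-60) = -3000)
u = 1189/3 (u = 398 - (-10)/(-6) = 398 - (-10)*(-1)/6 = 398 - 1*5/3 = 398 - 5/3 = 1189/3 ≈ 396.33)
u*p(5) = (1189/3)*(-3000) = -1189000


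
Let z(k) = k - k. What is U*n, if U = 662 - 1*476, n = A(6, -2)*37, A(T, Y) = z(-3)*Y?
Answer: 0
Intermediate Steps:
z(k) = 0
A(T, Y) = 0 (A(T, Y) = 0*Y = 0)
n = 0 (n = 0*37 = 0)
U = 186 (U = 662 - 476 = 186)
U*n = 186*0 = 0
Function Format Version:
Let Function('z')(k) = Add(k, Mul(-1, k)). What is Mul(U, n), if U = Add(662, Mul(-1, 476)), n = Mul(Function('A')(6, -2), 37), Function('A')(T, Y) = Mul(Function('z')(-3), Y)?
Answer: 0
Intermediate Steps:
Function('z')(k) = 0
Function('A')(T, Y) = 0 (Function('A')(T, Y) = Mul(0, Y) = 0)
n = 0 (n = Mul(0, 37) = 0)
U = 186 (U = Add(662, -476) = 186)
Mul(U, n) = Mul(186, 0) = 0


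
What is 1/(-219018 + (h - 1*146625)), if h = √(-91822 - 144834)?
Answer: -365643/133695040105 - 4*I*√14791/133695040105 ≈ -2.7349e-6 - 3.6387e-9*I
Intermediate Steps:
h = 4*I*√14791 (h = √(-236656) = 4*I*√14791 ≈ 486.47*I)
1/(-219018 + (h - 1*146625)) = 1/(-219018 + (4*I*√14791 - 1*146625)) = 1/(-219018 + (4*I*√14791 - 146625)) = 1/(-219018 + (-146625 + 4*I*√14791)) = 1/(-365643 + 4*I*√14791)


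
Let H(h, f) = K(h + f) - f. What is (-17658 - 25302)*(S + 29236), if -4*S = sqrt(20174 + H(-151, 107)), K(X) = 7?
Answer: -1255978560 + 10740*sqrt(20074) ≈ -1.2545e+9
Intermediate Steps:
H(h, f) = 7 - f
S = -sqrt(20074)/4 (S = -sqrt(20174 + (7 - 1*107))/4 = -sqrt(20174 + (7 - 107))/4 = -sqrt(20174 - 100)/4 = -sqrt(20074)/4 ≈ -35.421)
(-17658 - 25302)*(S + 29236) = (-17658 - 25302)*(-sqrt(20074)/4 + 29236) = -42960*(29236 - sqrt(20074)/4) = -1255978560 + 10740*sqrt(20074)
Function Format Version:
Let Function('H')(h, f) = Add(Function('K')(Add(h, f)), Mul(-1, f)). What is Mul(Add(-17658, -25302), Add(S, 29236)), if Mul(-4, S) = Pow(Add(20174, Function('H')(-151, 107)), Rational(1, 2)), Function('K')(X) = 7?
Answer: Add(-1255978560, Mul(10740, Pow(20074, Rational(1, 2)))) ≈ -1.2545e+9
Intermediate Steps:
Function('H')(h, f) = Add(7, Mul(-1, f))
S = Mul(Rational(-1, 4), Pow(20074, Rational(1, 2))) (S = Mul(Rational(-1, 4), Pow(Add(20174, Add(7, Mul(-1, 107))), Rational(1, 2))) = Mul(Rational(-1, 4), Pow(Add(20174, Add(7, -107)), Rational(1, 2))) = Mul(Rational(-1, 4), Pow(Add(20174, -100), Rational(1, 2))) = Mul(Rational(-1, 4), Pow(20074, Rational(1, 2))) ≈ -35.421)
Mul(Add(-17658, -25302), Add(S, 29236)) = Mul(Add(-17658, -25302), Add(Mul(Rational(-1, 4), Pow(20074, Rational(1, 2))), 29236)) = Mul(-42960, Add(29236, Mul(Rational(-1, 4), Pow(20074, Rational(1, 2))))) = Add(-1255978560, Mul(10740, Pow(20074, Rational(1, 2))))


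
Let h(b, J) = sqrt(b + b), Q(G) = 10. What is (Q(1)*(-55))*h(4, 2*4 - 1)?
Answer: -1100*sqrt(2) ≈ -1555.6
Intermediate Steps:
h(b, J) = sqrt(2)*sqrt(b) (h(b, J) = sqrt(2*b) = sqrt(2)*sqrt(b))
(Q(1)*(-55))*h(4, 2*4 - 1) = (10*(-55))*(sqrt(2)*sqrt(4)) = -550*sqrt(2)*2 = -1100*sqrt(2)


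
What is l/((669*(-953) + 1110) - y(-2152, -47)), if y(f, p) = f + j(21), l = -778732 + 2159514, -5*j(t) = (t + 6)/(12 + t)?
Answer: -1650935/758396 ≈ -2.1769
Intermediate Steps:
j(t) = -(6 + t)/(5*(12 + t)) (j(t) = -(t + 6)/(5*(12 + t)) = -(6 + t)/(5*(12 + t)))
l = 1380782
y(f, p) = -9/55 + f (y(f, p) = f + (-6 - 1*21)/(5*(12 + 21)) = f + (⅕)*(-6 - 21)/33 = f + (⅕)*(1/33)*(-27) = f - 9/55 = -9/55 + f)
l/((669*(-953) + 1110) - y(-2152, -47)) = 1380782/((669*(-953) + 1110) - (-9/55 - 2152)) = 1380782/((-637557 + 1110) - 1*(-118369/55)) = 1380782/(-636447 + 118369/55) = 1380782/(-34886216/55) = 1380782*(-55/34886216) = -1650935/758396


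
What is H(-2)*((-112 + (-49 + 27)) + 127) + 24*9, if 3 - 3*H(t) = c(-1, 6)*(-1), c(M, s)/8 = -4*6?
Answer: 657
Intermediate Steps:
c(M, s) = -192 (c(M, s) = 8*(-4*6) = 8*(-24) = -192)
H(t) = -63 (H(t) = 1 - (-64)*(-1) = 1 - ⅓*192 = 1 - 64 = -63)
H(-2)*((-112 + (-49 + 27)) + 127) + 24*9 = -63*((-112 + (-49 + 27)) + 127) + 24*9 = -63*((-112 - 22) + 127) + 216 = -63*(-134 + 127) + 216 = -63*(-7) + 216 = 441 + 216 = 657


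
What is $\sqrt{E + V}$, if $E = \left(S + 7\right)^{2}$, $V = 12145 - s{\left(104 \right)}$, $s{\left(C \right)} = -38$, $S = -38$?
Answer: $2 \sqrt{3286} \approx 114.65$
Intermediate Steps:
$V = 12183$ ($V = 12145 - -38 = 12145 + 38 = 12183$)
$E = 961$ ($E = \left(-38 + 7\right)^{2} = \left(-31\right)^{2} = 961$)
$\sqrt{E + V} = \sqrt{961 + 12183} = \sqrt{13144} = 2 \sqrt{3286}$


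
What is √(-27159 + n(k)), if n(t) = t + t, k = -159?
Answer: 3*I*√3053 ≈ 165.76*I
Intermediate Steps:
n(t) = 2*t
√(-27159 + n(k)) = √(-27159 + 2*(-159)) = √(-27159 - 318) = √(-27477) = 3*I*√3053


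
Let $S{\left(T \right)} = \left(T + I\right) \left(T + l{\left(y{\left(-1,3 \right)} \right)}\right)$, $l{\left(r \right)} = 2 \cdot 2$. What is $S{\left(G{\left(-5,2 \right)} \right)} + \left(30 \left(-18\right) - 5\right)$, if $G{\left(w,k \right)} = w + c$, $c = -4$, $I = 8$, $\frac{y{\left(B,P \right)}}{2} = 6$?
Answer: $-540$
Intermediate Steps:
$y{\left(B,P \right)} = 12$ ($y{\left(B,P \right)} = 2 \cdot 6 = 12$)
$l{\left(r \right)} = 4$
$G{\left(w,k \right)} = -4 + w$ ($G{\left(w,k \right)} = w - 4 = -4 + w$)
$S{\left(T \right)} = \left(4 + T\right) \left(8 + T\right)$ ($S{\left(T \right)} = \left(T + 8\right) \left(T + 4\right) = \left(8 + T\right) \left(4 + T\right) = \left(4 + T\right) \left(8 + T\right)$)
$S{\left(G{\left(-5,2 \right)} \right)} + \left(30 \left(-18\right) - 5\right) = \left(32 + \left(-4 - 5\right)^{2} + 12 \left(-4 - 5\right)\right) + \left(30 \left(-18\right) - 5\right) = \left(32 + \left(-9\right)^{2} + 12 \left(-9\right)\right) - 545 = \left(32 + 81 - 108\right) - 545 = 5 - 545 = -540$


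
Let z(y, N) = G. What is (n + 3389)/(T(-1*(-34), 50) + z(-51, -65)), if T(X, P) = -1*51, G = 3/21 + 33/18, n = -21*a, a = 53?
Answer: -95592/2059 ≈ -46.426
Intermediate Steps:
n = -1113 (n = -21*53 = -1113)
G = 83/42 (G = 3*(1/21) + 33*(1/18) = ⅐ + 11/6 = 83/42 ≈ 1.9762)
z(y, N) = 83/42
T(X, P) = -51
(n + 3389)/(T(-1*(-34), 50) + z(-51, -65)) = (-1113 + 3389)/(-51 + 83/42) = 2276/(-2059/42) = 2276*(-42/2059) = -95592/2059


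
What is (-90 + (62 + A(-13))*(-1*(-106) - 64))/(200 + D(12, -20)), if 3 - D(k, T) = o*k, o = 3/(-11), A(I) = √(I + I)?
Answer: 27654/2269 + 462*I*√26/2269 ≈ 12.188 + 1.0382*I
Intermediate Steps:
A(I) = √2*√I (A(I) = √(2*I) = √2*√I)
o = -3/11 (o = 3*(-1/11) = -3/11 ≈ -0.27273)
D(k, T) = 3 + 3*k/11 (D(k, T) = 3 - (-3)*k/11 = 3 + 3*k/11)
(-90 + (62 + A(-13))*(-1*(-106) - 64))/(200 + D(12, -20)) = (-90 + (62 + √2*√(-13))*(-1*(-106) - 64))/(200 + (3 + (3/11)*12)) = (-90 + (62 + √2*(I*√13))*(106 - 64))/(200 + (3 + 36/11)) = (-90 + (62 + I*√26)*42)/(200 + 69/11) = (-90 + (2604 + 42*I*√26))/(2269/11) = (2514 + 42*I*√26)*(11/2269) = 27654/2269 + 462*I*√26/2269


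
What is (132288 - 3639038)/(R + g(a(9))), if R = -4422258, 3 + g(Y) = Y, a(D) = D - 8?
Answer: 350675/442226 ≈ 0.79298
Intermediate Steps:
a(D) = -8 + D
g(Y) = -3 + Y
(132288 - 3639038)/(R + g(a(9))) = (132288 - 3639038)/(-4422258 + (-3 + (-8 + 9))) = -3506750/(-4422258 + (-3 + 1)) = -3506750/(-4422258 - 2) = -3506750/(-4422260) = -3506750*(-1/4422260) = 350675/442226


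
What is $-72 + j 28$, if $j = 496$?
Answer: $13816$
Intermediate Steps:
$-72 + j 28 = -72 + 496 \cdot 28 = -72 + 13888 = 13816$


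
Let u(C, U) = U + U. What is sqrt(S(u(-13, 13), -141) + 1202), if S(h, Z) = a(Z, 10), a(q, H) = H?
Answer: 2*sqrt(303) ≈ 34.814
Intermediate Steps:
u(C, U) = 2*U
S(h, Z) = 10
sqrt(S(u(-13, 13), -141) + 1202) = sqrt(10 + 1202) = sqrt(1212) = 2*sqrt(303)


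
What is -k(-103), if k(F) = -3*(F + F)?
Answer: -618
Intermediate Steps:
k(F) = -6*F
-k(-103) = -(-6)*(-103) = -1*618 = -618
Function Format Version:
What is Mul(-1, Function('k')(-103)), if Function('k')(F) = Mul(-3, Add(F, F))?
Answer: -618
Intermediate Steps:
Function('k')(F) = Mul(-6, F) (Function('k')(F) = Mul(-3, Mul(2, F)) = Mul(-6, F))
Mul(-1, Function('k')(-103)) = Mul(-1, Mul(-6, -103)) = Mul(-1, 618) = -618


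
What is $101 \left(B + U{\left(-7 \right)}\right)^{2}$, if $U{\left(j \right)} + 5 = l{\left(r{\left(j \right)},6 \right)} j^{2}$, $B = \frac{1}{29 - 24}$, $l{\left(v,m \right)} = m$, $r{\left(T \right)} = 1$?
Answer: $\frac{211182516}{25} \approx 8.4473 \cdot 10^{6}$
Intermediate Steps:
$B = \frac{1}{5} \approx 0.2$
$U{\left(j \right)} = -5 + 6 j^{2}$
$101 \left(B + U{\left(-7 \right)}\right)^{2} = 101 \left(\frac{1}{5} - \left(5 - 6 \left(-7\right)^{2}\right)\right)^{2} = 101 \left(\frac{1}{5} + \left(-5 + 6 \cdot 49\right)\right)^{2} = 101 \left(\frac{1}{5} + \left(-5 + 294\right)\right)^{2} = 101 \left(\frac{1}{5} + 289\right)^{2} = 101 \left(\frac{1446}{5}\right)^{2} = 101 \cdot \frac{2090916}{25} = \frac{211182516}{25}$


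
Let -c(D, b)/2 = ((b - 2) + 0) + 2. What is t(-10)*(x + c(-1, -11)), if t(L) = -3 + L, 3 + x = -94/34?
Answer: -3588/17 ≈ -211.06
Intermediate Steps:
c(D, b) = -2*b (c(D, b) = -2*(((b - 2) + 0) + 2) = -2*(((-2 + b) + 0) + 2) = -2*((-2 + b) + 2) = -2*b)
x = -98/17 (x = -3 - 94/34 = -3 - 94*1/34 = -3 - 47/17 = -98/17 ≈ -5.7647)
t(-10)*(x + c(-1, -11)) = (-3 - 10)*(-98/17 - 2*(-11)) = -13*(-98/17 + 22) = -13*276/17 = -3588/17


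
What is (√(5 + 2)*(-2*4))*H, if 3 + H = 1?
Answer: 16*√7 ≈ 42.332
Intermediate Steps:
H = -2 (H = -3 + 1 = -2)
(√(5 + 2)*(-2*4))*H = (√(5 + 2)*(-2*4))*(-2) = (√7*(-8))*(-2) = -8*√7*(-2) = 16*√7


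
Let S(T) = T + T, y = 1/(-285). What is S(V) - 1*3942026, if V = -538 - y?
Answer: -1123784068/285 ≈ -3.9431e+6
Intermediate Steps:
y = -1/285 ≈ -0.0035088
V = -153329/285 (V = -538 - 1*(-1/285) = -538 + 1/285 = -153329/285 ≈ -538.00)
S(T) = 2*T
S(V) - 1*3942026 = 2*(-153329/285) - 1*3942026 = -306658/285 - 3942026 = -1123784068/285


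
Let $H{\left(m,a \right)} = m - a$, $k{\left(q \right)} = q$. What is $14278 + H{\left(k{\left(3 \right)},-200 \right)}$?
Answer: $14481$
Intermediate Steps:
$14278 + H{\left(k{\left(3 \right)},-200 \right)} = 14278 + \left(3 - -200\right) = 14278 + \left(3 + 200\right) = 14278 + 203 = 14481$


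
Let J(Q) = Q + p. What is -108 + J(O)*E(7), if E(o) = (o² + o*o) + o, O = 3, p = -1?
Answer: 102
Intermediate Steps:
E(o) = o + 2*o² (E(o) = (o² + o²) + o = 2*o² + o = o + 2*o²)
J(Q) = -1 + Q (J(Q) = Q - 1 = -1 + Q)
-108 + J(O)*E(7) = -108 + (-1 + 3)*(7*(1 + 2*7)) = -108 + 2*(7*(1 + 14)) = -108 + 2*(7*15) = -108 + 2*105 = -108 + 210 = 102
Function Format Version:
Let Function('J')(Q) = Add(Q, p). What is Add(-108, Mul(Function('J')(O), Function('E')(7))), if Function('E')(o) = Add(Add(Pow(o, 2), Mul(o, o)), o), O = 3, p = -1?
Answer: 102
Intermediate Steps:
Function('E')(o) = Add(o, Mul(2, Pow(o, 2))) (Function('E')(o) = Add(Add(Pow(o, 2), Pow(o, 2)), o) = Add(Mul(2, Pow(o, 2)), o) = Add(o, Mul(2, Pow(o, 2))))
Function('J')(Q) = Add(-1, Q) (Function('J')(Q) = Add(Q, -1) = Add(-1, Q))
Add(-108, Mul(Function('J')(O), Function('E')(7))) = Add(-108, Mul(Add(-1, 3), Mul(7, Add(1, Mul(2, 7))))) = Add(-108, Mul(2, Mul(7, Add(1, 14)))) = Add(-108, Mul(2, Mul(7, 15))) = Add(-108, Mul(2, 105)) = Add(-108, 210) = 102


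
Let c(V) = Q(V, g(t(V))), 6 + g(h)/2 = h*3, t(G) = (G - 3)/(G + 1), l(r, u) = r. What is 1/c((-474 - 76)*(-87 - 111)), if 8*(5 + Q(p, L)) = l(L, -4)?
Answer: -435604/2504735 ≈ -0.17391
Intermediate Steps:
t(G) = (-3 + G)/(1 + G)
g(h) = -12 + 6*h (g(h) = -12 + 2*(h*3) = -12 + 2*(3*h) = -12 + 6*h)
Q(p, L) = -5 + L/8
c(V) = -13/2 + 3*(-3 + V)/(4*(1 + V)) (c(V) = -5 + (-12 + 6*((-3 + V)/(1 + V)))/8 = -5 + (-12 + 6*(-3 + V)/(1 + V))/8 = -5 + (-3/2 + 3*(-3 + V)/(4*(1 + V))) = -13/2 + 3*(-3 + V)/(4*(1 + V)))
1/c((-474 - 76)*(-87 - 111)) = 1/((-35 - 23*(-474 - 76)*(-87 - 111))/(4*(1 + (-474 - 76)*(-87 - 111)))) = 1/((-35 - (-12650)*(-198))/(4*(1 - 550*(-198)))) = 1/((-35 - 23*108900)/(4*(1 + 108900))) = 1/((¼)*(-35 - 2504700)/108901) = 1/((¼)*(1/108901)*(-2504735)) = 1/(-2504735/435604) = -435604/2504735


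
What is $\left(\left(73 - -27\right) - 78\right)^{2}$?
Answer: $484$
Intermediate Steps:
$\left(\left(73 - -27\right) - 78\right)^{2} = \left(\left(73 + 27\right) - 78\right)^{2} = \left(100 - 78\right)^{2} = 22^{2} = 484$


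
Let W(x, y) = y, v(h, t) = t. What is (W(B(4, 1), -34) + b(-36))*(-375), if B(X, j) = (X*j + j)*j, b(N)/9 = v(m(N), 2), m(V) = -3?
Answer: 6000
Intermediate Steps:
b(N) = 18 (b(N) = 9*2 = 18)
B(X, j) = j*(j + X*j) (B(X, j) = (j + X*j)*j = j*(j + X*j))
(W(B(4, 1), -34) + b(-36))*(-375) = (-34 + 18)*(-375) = -16*(-375) = 6000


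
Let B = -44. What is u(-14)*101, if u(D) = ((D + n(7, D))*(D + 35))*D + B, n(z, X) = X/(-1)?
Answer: -4444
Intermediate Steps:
n(z, X) = -X (n(z, X) = X*(-1) = -X)
u(D) = -44 (u(D) = ((D - D)*(D + 35))*D - 44 = (0*(35 + D))*D - 44 = 0*D - 44 = 0 - 44 = -44)
u(-14)*101 = -44*101 = -4444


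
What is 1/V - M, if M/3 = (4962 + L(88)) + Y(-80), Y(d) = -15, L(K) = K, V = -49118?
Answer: -741927391/49118 ≈ -15105.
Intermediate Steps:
M = 15105 (M = 3*((4962 + 88) - 15) = 3*(5050 - 15) = 3*5035 = 15105)
1/V - M = 1/(-49118) - 1*15105 = -1/49118 - 15105 = -741927391/49118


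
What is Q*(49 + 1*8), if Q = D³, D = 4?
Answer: 3648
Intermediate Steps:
Q = 64 (Q = 4³ = 64)
Q*(49 + 1*8) = 64*(49 + 1*8) = 64*(49 + 8) = 64*57 = 3648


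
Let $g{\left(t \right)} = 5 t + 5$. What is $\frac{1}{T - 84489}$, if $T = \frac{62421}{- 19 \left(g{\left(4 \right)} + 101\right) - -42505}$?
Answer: $- \frac{40111}{3388875858} \approx -1.1836 \cdot 10^{-5}$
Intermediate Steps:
$g{\left(t \right)} = 5 + 5 t$
$T = \frac{62421}{40111}$ ($T = \frac{62421}{- 19 \left(\left(5 + 5 \cdot 4\right) + 101\right) - -42505} = \frac{62421}{- 19 \left(\left(5 + 20\right) + 101\right) + 42505} = \frac{62421}{- 19 \left(25 + 101\right) + 42505} = \frac{62421}{\left(-19\right) 126 + 42505} = \frac{62421}{-2394 + 42505} = \frac{62421}{40111} \approx 1.5562$)
$\frac{1}{T - 84489} = \frac{1}{\frac{62421}{40111} - 84489} = \frac{1}{- \frac{3388875858}{40111}} = - \frac{40111}{3388875858}$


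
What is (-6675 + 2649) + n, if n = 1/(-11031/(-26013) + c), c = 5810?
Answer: -202838676191/50382187 ≈ -4026.0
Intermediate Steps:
n = 8671/50382187 (n = 1/(-11031/(-26013) + 5810) = 1/(-11031*(-1/26013) + 5810) = 1/(3677/8671 + 5810) = 1/(50382187/8671) = 8671/50382187 ≈ 0.00017210)
(-6675 + 2649) + n = (-6675 + 2649) + 8671/50382187 = -4026 + 8671/50382187 = -202838676191/50382187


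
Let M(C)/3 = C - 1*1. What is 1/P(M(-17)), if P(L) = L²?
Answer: 1/2916 ≈ 0.00034294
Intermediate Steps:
M(C) = -3 + 3*C (M(C) = 3*(C - 1*1) = 3*(C - 1) = 3*(-1 + C) = -3 + 3*C)
1/P(M(-17)) = 1/((-3 + 3*(-17))²) = 1/((-3 - 51)²) = 1/((-54)²) = 1/2916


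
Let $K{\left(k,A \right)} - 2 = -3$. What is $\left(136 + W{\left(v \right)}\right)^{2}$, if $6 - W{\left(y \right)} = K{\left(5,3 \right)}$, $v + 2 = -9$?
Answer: $20449$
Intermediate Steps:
$v = -11$ ($v = -2 - 9 = -11$)
$K{\left(k,A \right)} = -1$ ($K{\left(k,A \right)} = 2 - 3 = -1$)
$W{\left(y \right)} = 7$ ($W{\left(y \right)} = 6 - -1 = 6 + 1 = 7$)
$\left(136 + W{\left(v \right)}\right)^{2} = \left(136 + 7\right)^{2} = 143^{2} = 20449$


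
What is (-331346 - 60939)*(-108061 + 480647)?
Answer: -146159899010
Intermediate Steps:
(-331346 - 60939)*(-108061 + 480647) = -392285*372586 = -146159899010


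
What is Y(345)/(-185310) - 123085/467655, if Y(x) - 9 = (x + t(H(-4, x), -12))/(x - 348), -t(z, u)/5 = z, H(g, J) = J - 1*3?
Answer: -26466521/99610515 ≈ -0.26570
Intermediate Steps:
H(g, J) = -3 + J (H(g, J) = J - 3 = -3 + J)
t(z, u) = -5*z
Y(x) = 9 + (15 - 4*x)/(-348 + x) (Y(x) = 9 + (x - 5*(-3 + x))/(x - 348) = 9 + (x + (15 - 5*x))/(-348 + x) = 9 + (15 - 4*x)/(-348 + x))
Y(345)/(-185310) - 123085/467655 = ((-3117 + 5*345)/(-348 + 345))/(-185310) - 123085/467655 = ((-3117 + 1725)/(-3))*(-1/185310) - 123085*1/467655 = -⅓*(-1392)*(-1/185310) - 24617/93531 = 464*(-1/185310) - 24617/93531 = -8/3195 - 24617/93531 = -26466521/99610515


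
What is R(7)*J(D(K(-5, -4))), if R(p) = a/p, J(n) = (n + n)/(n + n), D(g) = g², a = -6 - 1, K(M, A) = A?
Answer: -1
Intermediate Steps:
a = -7
J(n) = 1 (J(n) = (2*n)/((2*n)) = (2*n)*(1/(2*n)) = 1)
R(p) = -7/p
R(7)*J(D(K(-5, -4))) = -7/7*1 = -7*⅐*1 = -1*1 = -1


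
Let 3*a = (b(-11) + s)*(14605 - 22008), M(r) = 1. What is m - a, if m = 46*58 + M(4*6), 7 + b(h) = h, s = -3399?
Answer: -8429348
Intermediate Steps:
b(h) = -7 + h
a = 8432017 (a = (((-7 - 11) - 3399)*(14605 - 22008))/3 = ((-18 - 3399)*(-7403))/3 = (-3417*(-7403))/3 = (⅓)*25296051 = 8432017)
m = 2669 (m = 46*58 + 1 = 2668 + 1 = 2669)
m - a = 2669 - 1*8432017 = 2669 - 8432017 = -8429348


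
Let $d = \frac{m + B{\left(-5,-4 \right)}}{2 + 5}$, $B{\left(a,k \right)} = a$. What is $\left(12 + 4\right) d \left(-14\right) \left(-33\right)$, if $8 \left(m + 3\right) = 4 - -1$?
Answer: $-7788$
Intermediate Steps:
$m = - \frac{19}{8}$ ($m = -3 + \frac{4 - -1}{8} = -3 + \frac{4 + 1}{8} = -3 + \frac{1}{8} \cdot 5 = -3 + \frac{5}{8} = - \frac{19}{8} \approx -2.375$)
$d = - \frac{59}{56}$ ($d = \frac{- \frac{19}{8} - 5}{2 + 5} = - \frac{59}{8 \cdot 7} = \left(- \frac{59}{8}\right) \frac{1}{7} = - \frac{59}{56} \approx -1.0536$)
$\left(12 + 4\right) d \left(-14\right) \left(-33\right) = \left(12 + 4\right) \left(\left(- \frac{59}{56}\right) \left(-14\right)\right) \left(-33\right) = 16 \cdot \frac{59}{4} \left(-33\right) = 236 \left(-33\right) = -7788$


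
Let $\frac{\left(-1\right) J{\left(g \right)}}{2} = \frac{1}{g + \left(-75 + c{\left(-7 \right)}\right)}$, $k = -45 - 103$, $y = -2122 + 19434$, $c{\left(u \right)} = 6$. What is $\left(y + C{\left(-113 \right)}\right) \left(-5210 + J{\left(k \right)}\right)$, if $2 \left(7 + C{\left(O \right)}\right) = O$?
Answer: $- \frac{19500602148}{217} \approx -8.9865 \cdot 10^{7}$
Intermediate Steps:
$C{\left(O \right)} = -7 + \frac{O}{2}$
$y = 17312$
$k = -148$
$J{\left(g \right)} = - \frac{2}{-69 + g}$ ($J{\left(g \right)} = - \frac{2}{g + \left(-75 + 6\right)} = - \frac{2}{g - 69} = - \frac{2}{-69 + g}$)
$\left(y + C{\left(-113 \right)}\right) \left(-5210 + J{\left(k \right)}\right) = \left(17312 + \left(-7 + \frac{1}{2} \left(-113\right)\right)\right) \left(-5210 - \frac{2}{-69 - 148}\right) = \left(17312 - \frac{127}{2}\right) \left(-5210 - \frac{2}{-217}\right) = \left(17312 - \frac{127}{2}\right) \left(-5210 - - \frac{2}{217}\right) = \frac{34497 \left(-5210 + \frac{2}{217}\right)}{2} = \frac{34497}{2} \left(- \frac{1130568}{217}\right) = - \frac{19500602148}{217}$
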